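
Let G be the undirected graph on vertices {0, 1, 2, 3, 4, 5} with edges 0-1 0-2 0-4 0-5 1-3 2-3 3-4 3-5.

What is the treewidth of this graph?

A width-2 tree decomposition is:
Bags: B1 = {0, 3, 4}  B2 = {0, 1, 3}  B3 = {0, 3, 5}  B4 = {0, 2, 3}
Tree: B1–B2, B2–B3, B3–B4
Every bag has size at most 3, so the width is 3 − 1 = 2 and tw(G) ≤ 2. For the lower bound, G contains the cycle 3–4–0–1–3, so G is not a forest; only forests have treewidth ≤ 1, hence tw(G) ≥ 2. Hence tw(G) = 2 exactly.

2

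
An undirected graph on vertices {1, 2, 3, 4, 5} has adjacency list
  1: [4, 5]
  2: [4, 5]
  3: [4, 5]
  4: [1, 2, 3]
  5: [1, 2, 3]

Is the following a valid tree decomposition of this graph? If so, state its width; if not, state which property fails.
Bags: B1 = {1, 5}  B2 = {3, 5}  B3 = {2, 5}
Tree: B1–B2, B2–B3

No — vertex 4 appears in no bag.

A tree decomposition must satisfy three properties: every vertex lies in some bag; for every edge, both endpoints lie together in some bag; and for every vertex, the bags containing it form a connected subtree. Here vertex 4 appears in no bag, so the decomposition is invalid.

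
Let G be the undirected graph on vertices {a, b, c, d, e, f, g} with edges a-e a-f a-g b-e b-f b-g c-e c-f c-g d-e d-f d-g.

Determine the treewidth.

3

A width-3 tree decomposition is:
Bags: B1 = {d, e, f, g}  B2 = {a, e, f, g}  B3 = {b, e, f, g}  B4 = {c, e, f, g}
Tree: B1–B2, B2–B3, B3–B4
Every bag has size at most 4, so the width is 4 − 1 = 3 and tw(G) ≤ 3. For the lower bound: the 4 vertex sets {d,g}, {a,f}, {e}, {b} are disjoint, each induces a connected subgraph, and every pair is joined by at least one edge of G. Contracting each set to a single vertex therefore yields K_{4} as a minor, and since treewidth is minor-monotone, tw(G) ≥ tw(K_{4}) = 3. Hence tw(G) = 3 exactly.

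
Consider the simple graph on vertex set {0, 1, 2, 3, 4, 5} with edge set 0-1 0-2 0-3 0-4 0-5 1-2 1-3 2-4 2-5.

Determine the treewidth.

2

A width-2 tree decomposition is:
Bags: B1 = {0, 2, 4}  B2 = {0, 1, 2}  B3 = {0, 1, 3}  B4 = {0, 2, 5}
Tree: B1–B2, B2–B3, B1–B4
The largest bag has 3 vertices, giving width 2; this decomposition certifies tw(G) ≤ 2. For the lower bound, the 3 vertices {0, 1, 2} are pairwise adjacent, and any tree decomposition puts a clique entirely inside one bag — forcing width ≥ 2. The upper and lower bounds meet at 2, so that is the treewidth.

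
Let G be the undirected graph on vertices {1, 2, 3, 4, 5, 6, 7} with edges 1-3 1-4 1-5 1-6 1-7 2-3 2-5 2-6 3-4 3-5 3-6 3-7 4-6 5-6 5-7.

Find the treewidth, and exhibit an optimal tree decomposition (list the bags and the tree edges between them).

Each bag holds 4 vertices, so the decomposition has width 3, which upper-bounds the treewidth. For the lower bound, the 4 vertices {1, 3, 4, 6} are pairwise adjacent, and any tree decomposition puts a clique entirely inside one bag — forcing width ≥ 3. Therefore the treewidth is 3.

Treewidth 3.
Bags: B1 = {1, 3, 4, 6}  B2 = {1, 3, 5, 6}  B3 = {1, 3, 5, 7}  B4 = {2, 3, 5, 6}
Tree: B1–B2, B2–B3, B2–B4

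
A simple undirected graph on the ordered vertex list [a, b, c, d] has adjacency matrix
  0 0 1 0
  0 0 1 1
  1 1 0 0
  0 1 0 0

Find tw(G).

1

A width-1 tree decomposition is:
Bags: B1 = {b, c}  B2 = {b, d}  B3 = {a, c}
Tree: B1–B2, B1–B3
Every bag has size at most 2, so the width is 2 − 1 = 1 and tw(G) ≤ 1. Any graph with an edge has treewidth ≥ 1, and G has the edge b–c. Combining the bounds, tw(G) = 1.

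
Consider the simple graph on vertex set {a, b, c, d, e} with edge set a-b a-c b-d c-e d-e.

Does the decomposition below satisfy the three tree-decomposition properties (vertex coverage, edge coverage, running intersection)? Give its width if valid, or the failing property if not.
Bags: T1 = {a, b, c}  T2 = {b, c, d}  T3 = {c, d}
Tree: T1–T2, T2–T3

A tree decomposition must satisfy three properties: every vertex lies in some bag; for every edge, both endpoints lie together in some bag; and for every vertex, the bags containing it form a connected subtree. Here vertex e appears in no bag, so the decomposition is invalid.

No — vertex e appears in no bag.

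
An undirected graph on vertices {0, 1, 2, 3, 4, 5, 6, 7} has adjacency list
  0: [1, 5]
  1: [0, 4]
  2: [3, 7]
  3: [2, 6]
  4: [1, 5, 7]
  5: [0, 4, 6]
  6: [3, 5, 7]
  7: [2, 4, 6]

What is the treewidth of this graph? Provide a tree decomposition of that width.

Treewidth 2.
Bags: B1 = {0, 1, 5}  B2 = {1, 4, 5}  B3 = {4, 5, 6}  B4 = {4, 6, 7}  B5 = {3, 6, 7}  B6 = {2, 3, 7}
Tree: B1–B2, B2–B3, B3–B4, B4–B5, B5–B6

The largest bag has 3 vertices, giving width 2; this decomposition certifies tw(G) ≤ 2. The edges 0–1–4–5–0 form a cycle, so G is not a tree and its treewidth is at least 2. The upper and lower bounds meet at 2, so that is the treewidth.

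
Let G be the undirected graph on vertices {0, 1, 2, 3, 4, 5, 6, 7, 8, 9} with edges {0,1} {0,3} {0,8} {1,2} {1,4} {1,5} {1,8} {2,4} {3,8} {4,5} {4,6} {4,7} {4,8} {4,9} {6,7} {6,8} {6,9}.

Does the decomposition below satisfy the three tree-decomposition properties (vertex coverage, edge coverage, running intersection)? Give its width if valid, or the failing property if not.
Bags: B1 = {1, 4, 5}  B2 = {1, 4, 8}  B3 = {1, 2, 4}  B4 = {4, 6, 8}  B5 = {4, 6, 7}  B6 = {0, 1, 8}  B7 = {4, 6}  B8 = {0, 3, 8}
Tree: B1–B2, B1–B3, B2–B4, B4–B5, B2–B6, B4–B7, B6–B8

No — vertex 9 appears in no bag.

A tree decomposition must satisfy three properties: every vertex lies in some bag; for every edge, both endpoints lie together in some bag; and for every vertex, the bags containing it form a connected subtree. Here vertex 9 appears in no bag, so the decomposition is invalid.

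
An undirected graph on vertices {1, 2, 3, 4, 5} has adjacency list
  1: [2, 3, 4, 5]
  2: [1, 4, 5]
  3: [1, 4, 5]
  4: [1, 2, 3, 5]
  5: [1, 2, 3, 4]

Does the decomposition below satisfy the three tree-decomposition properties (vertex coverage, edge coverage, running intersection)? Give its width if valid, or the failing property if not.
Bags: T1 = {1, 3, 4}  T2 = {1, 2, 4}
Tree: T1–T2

No — vertex 5 appears in no bag.

A tree decomposition must satisfy three properties: every vertex lies in some bag; for every edge, both endpoints lie together in some bag; and for every vertex, the bags containing it form a connected subtree. Here vertex 5 appears in no bag, so the decomposition is invalid.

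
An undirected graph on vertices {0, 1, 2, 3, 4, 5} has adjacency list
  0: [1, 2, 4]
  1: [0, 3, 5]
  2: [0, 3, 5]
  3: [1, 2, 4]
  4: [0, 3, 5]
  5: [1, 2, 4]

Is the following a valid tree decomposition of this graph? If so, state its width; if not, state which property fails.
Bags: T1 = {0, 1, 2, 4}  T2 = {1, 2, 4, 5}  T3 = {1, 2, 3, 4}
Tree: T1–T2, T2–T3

Checking the three conditions: (i) the bags cover all of {0, 1, 2, 3, 4, 5}; (ii) for each edge, some bag contains both endpoints; (iii) the bags containing any fixed vertex form a subtree. All hold, so the decomposition is valid with width 4 − 1 = 3.

Yes; width 3.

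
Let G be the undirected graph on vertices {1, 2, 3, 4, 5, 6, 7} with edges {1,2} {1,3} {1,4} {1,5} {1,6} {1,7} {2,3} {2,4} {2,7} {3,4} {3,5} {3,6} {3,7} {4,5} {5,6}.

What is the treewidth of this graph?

A width-3 tree decomposition is:
Bags: B1 = {1, 2, 3, 4}  B2 = {1, 3, 4, 5}  B3 = {1, 2, 3, 7}  B4 = {1, 3, 5, 6}
Tree: B1–B2, B1–B3, B2–B4
Each bag holds 4 vertices, so the decomposition has width 3, which upper-bounds the treewidth. On the other hand G contains the 4-clique {1, 2, 3, 4}. A clique must lie in a single bag of any decomposition, so no decomposition can have width below 3. Therefore the treewidth is 3.

3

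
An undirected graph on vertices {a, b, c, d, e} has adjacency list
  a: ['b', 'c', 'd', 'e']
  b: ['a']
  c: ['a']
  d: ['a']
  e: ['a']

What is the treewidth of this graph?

A width-1 tree decomposition is:
Bags: B1 = {a, b}  B2 = {a, c}  B3 = {a, e}  B4 = {a, d}
Tree: B1–B2, B1–B3, B2–B4
The largest bag has 2 vertices, giving width 1; this decomposition certifies tw(G) ≤ 1. G has an edge, so its treewidth is at least 1. Combining the bounds, tw(G) = 1.

1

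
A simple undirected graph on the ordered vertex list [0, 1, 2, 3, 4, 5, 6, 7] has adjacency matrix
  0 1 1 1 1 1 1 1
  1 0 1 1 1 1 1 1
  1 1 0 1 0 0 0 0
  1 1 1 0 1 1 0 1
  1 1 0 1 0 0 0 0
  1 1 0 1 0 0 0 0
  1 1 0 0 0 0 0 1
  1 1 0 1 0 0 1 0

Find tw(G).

3

A width-3 tree decomposition is:
Bags: B1 = {0, 1, 6, 7}  B2 = {0, 1, 3, 7}  B3 = {0, 1, 3, 4}  B4 = {0, 1, 2, 3}  B5 = {0, 1, 3, 5}
Tree: B1–B2, B2–B3, B3–B4, B2–B5
Every bag has size at most 4, so the width is 4 − 1 = 3 and tw(G) ≤ 3. For the lower bound, the 4 vertices {0, 1, 2, 3} are pairwise adjacent, and any tree decomposition puts a clique entirely inside one bag — forcing width ≥ 3. The upper and lower bounds meet at 3, so that is the treewidth.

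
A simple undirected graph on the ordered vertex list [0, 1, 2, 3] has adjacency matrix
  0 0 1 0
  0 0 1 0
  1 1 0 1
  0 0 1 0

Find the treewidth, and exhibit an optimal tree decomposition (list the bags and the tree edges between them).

Every bag has size at most 2, so the width is 2 − 1 = 1 and tw(G) ≤ 1. G has an edge, so its treewidth is at least 1. Combining the bounds, tw(G) = 1.

Treewidth 1.
One optimal decomposition is:
Bags: B1 = {0, 2}  B2 = {1, 2}  B3 = {2, 3}
Tree: B1–B2, B1–B3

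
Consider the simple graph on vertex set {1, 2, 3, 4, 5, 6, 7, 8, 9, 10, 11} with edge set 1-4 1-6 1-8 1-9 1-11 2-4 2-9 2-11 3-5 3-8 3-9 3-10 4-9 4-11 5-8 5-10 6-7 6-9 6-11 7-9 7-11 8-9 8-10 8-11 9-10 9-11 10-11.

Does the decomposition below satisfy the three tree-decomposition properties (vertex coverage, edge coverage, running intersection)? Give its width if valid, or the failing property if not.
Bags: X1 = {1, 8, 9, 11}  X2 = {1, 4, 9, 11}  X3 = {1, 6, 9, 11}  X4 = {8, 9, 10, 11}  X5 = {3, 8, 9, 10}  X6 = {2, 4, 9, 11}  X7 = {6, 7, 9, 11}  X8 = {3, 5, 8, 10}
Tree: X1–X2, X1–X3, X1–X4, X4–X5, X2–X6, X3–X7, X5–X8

Checking the three conditions: (i) the bags cover all of {1, 2, 3, 4, 5, 6, 7, 8, 9, 10, 11}; (ii) for each edge, some bag contains both endpoints; (iii) the bags containing any fixed vertex form a subtree. All hold, so the decomposition is valid with width 4 − 1 = 3.

Yes; width 3.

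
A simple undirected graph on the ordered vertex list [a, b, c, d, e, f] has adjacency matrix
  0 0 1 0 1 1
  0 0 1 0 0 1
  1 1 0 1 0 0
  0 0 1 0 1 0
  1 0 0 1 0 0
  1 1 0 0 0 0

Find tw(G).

A width-2 tree decomposition is:
Bags: B1 = {a, d, e}  B2 = {a, c, d}  B3 = {a, c, f}  B4 = {b, c, f}
Tree: B1–B2, B2–B3, B3–B4
Each bag holds 3 vertices, so the decomposition has width 2, which upper-bounds the treewidth. The edges e–d–c–a–e form a cycle, so G is not a tree and its treewidth is at least 2. Hence tw(G) = 2 exactly.

2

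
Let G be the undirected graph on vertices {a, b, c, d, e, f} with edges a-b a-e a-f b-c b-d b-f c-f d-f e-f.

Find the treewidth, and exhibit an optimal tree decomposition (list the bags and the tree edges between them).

Treewidth 2.
One optimal decomposition is:
Bags: B1 = {a, b, f}  B2 = {b, d, f}  B3 = {b, c, f}  B4 = {a, e, f}
Tree: B1–B2, B2–B3, B1–B4

Every bag has size at most 3, so the width is 3 − 1 = 2 and tw(G) ≤ 2. Conversely, {a, e, f} is a clique of size 3, and the vertices of any clique must share a bag in every tree decomposition; so some bag has ≥ 3 vertices and tw(G) ≥ 2. Hence tw(G) = 2 exactly.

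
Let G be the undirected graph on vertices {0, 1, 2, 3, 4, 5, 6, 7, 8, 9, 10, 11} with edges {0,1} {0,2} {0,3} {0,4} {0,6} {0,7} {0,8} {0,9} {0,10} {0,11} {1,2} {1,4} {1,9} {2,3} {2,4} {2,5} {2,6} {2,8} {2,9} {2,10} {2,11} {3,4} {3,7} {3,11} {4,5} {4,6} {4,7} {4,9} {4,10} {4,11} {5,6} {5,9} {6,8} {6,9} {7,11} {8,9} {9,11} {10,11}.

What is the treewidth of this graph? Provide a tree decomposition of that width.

Every bag has size at most 5, so the width is 5 − 1 = 4 and tw(G) ≤ 4. On the other hand G contains the 5-clique {0, 2, 6, 8, 9}. A clique must lie in a single bag of any decomposition, so no decomposition can have width below 4. The upper and lower bounds meet at 4, so that is the treewidth.

Treewidth 4.
One such decomposition:
Bags: B1 = {0, 2, 4, 6, 9}  B2 = {0, 2, 4, 9, 11}  B3 = {2, 4, 5, 6, 9}  B4 = {0, 2, 3, 4, 11}  B5 = {0, 2, 6, 8, 9}  B6 = {0, 3, 4, 7, 11}  B7 = {0, 1, 2, 4, 9}  B8 = {0, 2, 4, 10, 11}
Tree: B1–B2, B1–B3, B2–B4, B1–B5, B4–B6, B2–B7, B2–B8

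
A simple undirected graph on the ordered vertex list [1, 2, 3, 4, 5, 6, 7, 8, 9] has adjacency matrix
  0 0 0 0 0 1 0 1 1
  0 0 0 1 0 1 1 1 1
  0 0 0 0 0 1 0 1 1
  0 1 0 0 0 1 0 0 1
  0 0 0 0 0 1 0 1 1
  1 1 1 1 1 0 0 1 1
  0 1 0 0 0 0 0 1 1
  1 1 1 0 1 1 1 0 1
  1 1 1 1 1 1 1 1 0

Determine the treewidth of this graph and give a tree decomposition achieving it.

Treewidth 3.
One optimal decomposition is:
Bags: B1 = {2, 6, 8, 9}  B2 = {1, 6, 8, 9}  B3 = {2, 7, 8, 9}  B4 = {5, 6, 8, 9}  B5 = {2, 4, 6, 9}  B6 = {3, 6, 8, 9}
Tree: B1–B2, B1–B3, B1–B4, B1–B5, B4–B6

Every bag has size at most 4, so the width is 4 − 1 = 3 and tw(G) ≤ 3. Conversely, {1, 6, 8, 9} is a clique of size 4, and the vertices of any clique must share a bag in every tree decomposition; so some bag has ≥ 4 vertices and tw(G) ≥ 3. Combining the bounds, tw(G) = 3.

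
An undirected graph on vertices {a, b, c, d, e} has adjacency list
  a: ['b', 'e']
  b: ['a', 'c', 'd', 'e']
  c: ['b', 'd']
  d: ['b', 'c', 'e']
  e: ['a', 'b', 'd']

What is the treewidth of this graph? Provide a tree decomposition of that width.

Every bag has size at most 3, so the width is 3 − 1 = 2 and tw(G) ≤ 2. For the lower bound, the 3 vertices {b, d, e} are pairwise adjacent, and any tree decomposition puts a clique entirely inside one bag — forcing width ≥ 2. The upper and lower bounds meet at 2, so that is the treewidth.

Treewidth 2.
One optimal decomposition is:
Bags: B1 = {b, c, d}  B2 = {b, d, e}  B3 = {a, b, e}
Tree: B1–B2, B2–B3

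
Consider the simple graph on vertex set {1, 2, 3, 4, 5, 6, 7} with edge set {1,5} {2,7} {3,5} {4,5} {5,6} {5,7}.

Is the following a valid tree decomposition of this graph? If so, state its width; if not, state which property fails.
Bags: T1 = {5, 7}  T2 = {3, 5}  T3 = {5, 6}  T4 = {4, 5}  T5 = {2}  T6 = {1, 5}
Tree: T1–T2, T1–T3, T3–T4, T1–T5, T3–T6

No — edge (7,2) lies in no bag.

A tree decomposition must satisfy three properties: every vertex lies in some bag; for every edge, both endpoints lie together in some bag; and for every vertex, the bags containing it form a connected subtree. Here edge (7,2) lies in no bag, so the decomposition is invalid.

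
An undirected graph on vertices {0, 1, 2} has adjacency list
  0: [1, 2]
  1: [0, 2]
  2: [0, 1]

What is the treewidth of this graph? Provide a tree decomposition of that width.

Treewidth 2.
One such decomposition:
Bags: B1 = {0, 1, 2}
Tree: (single bag)

A single bag containing all 3 vertices is trivially a valid decomposition of width 2. Conversely, {0, 1, 2} is a clique of size 3, and the vertices of any clique must share a bag in every tree decomposition; so some bag has ≥ 3 vertices and tw(G) ≥ 2. Combining the bounds, tw(G) = 2.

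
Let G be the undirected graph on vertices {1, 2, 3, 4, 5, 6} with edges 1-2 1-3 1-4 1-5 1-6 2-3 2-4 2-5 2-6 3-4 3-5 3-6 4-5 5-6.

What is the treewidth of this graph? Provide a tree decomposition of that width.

Treewidth 4.
One optimal decomposition is:
Bags: B1 = {1, 2, 3, 5, 6}  B2 = {1, 2, 3, 4, 5}
Tree: B1–B2

Every bag has size at most 5, so the width is 5 − 1 = 4 and tw(G) ≤ 4. Conversely, {1, 2, 3, 4, 5} is a clique of size 5, and the vertices of any clique must share a bag in every tree decomposition; so some bag has ≥ 5 vertices and tw(G) ≥ 4. Combining the bounds, tw(G) = 4.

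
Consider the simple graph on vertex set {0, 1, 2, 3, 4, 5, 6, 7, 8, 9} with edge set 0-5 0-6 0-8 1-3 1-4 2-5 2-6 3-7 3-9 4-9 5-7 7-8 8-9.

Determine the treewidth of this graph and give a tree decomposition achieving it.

The largest bag has 3 vertices, giving width 2; this decomposition certifies tw(G) ≤ 2. Since 1–4–9–3–1 is a cycle in G, G is not acyclic. Forests are exactly the graphs of treewidth ≤ 1, so tw(G) ≥ 2. Hence tw(G) = 2 exactly.

Treewidth 2.
Bags: B1 = {1, 3, 4}  B2 = {3, 4, 9}  B3 = {3, 7, 9}  B4 = {7, 8, 9}  B5 = {5, 7, 8}  B6 = {0, 5, 8}  B7 = {0, 2, 5}  B8 = {0, 2, 6}
Tree: B1–B2, B2–B3, B3–B4, B4–B5, B5–B6, B6–B7, B7–B8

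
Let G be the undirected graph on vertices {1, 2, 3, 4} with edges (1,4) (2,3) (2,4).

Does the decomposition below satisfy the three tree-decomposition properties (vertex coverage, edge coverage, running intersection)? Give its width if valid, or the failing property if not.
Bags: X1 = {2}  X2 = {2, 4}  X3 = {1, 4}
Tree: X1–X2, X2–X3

A tree decomposition must satisfy three properties: every vertex lies in some bag; for every edge, both endpoints lie together in some bag; and for every vertex, the bags containing it form a connected subtree. Here vertex 3 appears in no bag, so the decomposition is invalid.

No — vertex 3 appears in no bag.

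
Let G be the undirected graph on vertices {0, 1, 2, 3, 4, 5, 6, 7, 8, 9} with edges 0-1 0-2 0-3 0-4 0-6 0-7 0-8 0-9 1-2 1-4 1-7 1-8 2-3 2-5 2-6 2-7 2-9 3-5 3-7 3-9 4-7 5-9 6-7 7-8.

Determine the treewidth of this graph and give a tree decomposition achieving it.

Treewidth 3.
Bags: B1 = {0, 1, 7, 8}  B2 = {0, 1, 4, 7}  B3 = {0, 1, 2, 7}  B4 = {0, 2, 3, 7}  B5 = {0, 2, 3, 9}  B6 = {2, 3, 5, 9}  B7 = {0, 2, 6, 7}
Tree: B1–B2, B2–B3, B3–B4, B4–B5, B5–B6, B4–B7

Every bag has size at most 4, so the width is 4 − 1 = 3 and tw(G) ≤ 3. Conversely, {0, 2, 3, 9} is a clique of size 4, and the vertices of any clique must share a bag in every tree decomposition; so some bag has ≥ 4 vertices and tw(G) ≥ 3. Hence tw(G) = 3 exactly.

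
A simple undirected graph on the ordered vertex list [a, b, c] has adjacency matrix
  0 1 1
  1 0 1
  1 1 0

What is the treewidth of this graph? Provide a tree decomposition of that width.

Treewidth 2.
Bags: B1 = {a, b, c}
Tree: (single bag)

A single bag containing all 3 vertices is trivially a valid decomposition of width 2. On the other hand G contains the 3-clique {a, b, c}. A clique must lie in a single bag of any decomposition, so no decomposition can have width below 2. Combining the bounds, tw(G) = 2.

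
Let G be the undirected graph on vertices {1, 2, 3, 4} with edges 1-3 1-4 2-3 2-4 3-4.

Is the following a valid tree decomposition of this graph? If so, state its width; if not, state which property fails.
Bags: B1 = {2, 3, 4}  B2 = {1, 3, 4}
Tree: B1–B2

Every vertex of G appears in some bag (union = {1, 2, 3, 4}); every edge is covered by a bag; and for each vertex v the set of bags containing v is connected in the bag tree. The decomposition is therefore valid. The largest bag has 3 vertices, so the width is 2.

Yes; width 2.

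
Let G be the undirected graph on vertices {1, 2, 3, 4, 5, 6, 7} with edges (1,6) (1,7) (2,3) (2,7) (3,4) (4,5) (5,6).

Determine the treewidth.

2

A width-2 tree decomposition is:
Bags: B1 = {1, 6, 7}  B2 = {2, 6, 7}  B3 = {2, 3, 6}  B4 = {3, 4, 6}  B5 = {4, 5, 6}
Tree: B1–B2, B2–B3, B3–B4, B4–B5
Every bag has size at most 3, so the width is 3 − 1 = 2 and tw(G) ≤ 2. The edges 6–1–7–2–3–4–5–6 form a cycle, so G is not a tree and its treewidth is at least 2. Therefore the treewidth is 2.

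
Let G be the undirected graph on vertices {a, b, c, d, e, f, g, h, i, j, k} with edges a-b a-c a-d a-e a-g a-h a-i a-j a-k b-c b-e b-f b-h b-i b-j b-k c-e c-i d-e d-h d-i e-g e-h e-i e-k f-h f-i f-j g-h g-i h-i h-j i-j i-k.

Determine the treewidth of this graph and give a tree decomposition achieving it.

Each bag holds 5 vertices, so the decomposition has width 4, which upper-bounds the treewidth. For the lower bound, the 5 vertices {a, b, h, i, j} are pairwise adjacent, and any tree decomposition puts a clique entirely inside one bag — forcing width ≥ 4. Combining the bounds, tw(G) = 4.

Treewidth 4.
One such decomposition:
Bags: B1 = {a, b, e, i, k}  B2 = {a, b, e, h, i}  B3 = {a, d, e, h, i}  B4 = {a, b, h, i, j}  B5 = {a, e, g, h, i}  B6 = {a, b, c, e, i}  B7 = {b, f, h, i, j}
Tree: B1–B2, B2–B3, B2–B4, B2–B5, B2–B6, B4–B7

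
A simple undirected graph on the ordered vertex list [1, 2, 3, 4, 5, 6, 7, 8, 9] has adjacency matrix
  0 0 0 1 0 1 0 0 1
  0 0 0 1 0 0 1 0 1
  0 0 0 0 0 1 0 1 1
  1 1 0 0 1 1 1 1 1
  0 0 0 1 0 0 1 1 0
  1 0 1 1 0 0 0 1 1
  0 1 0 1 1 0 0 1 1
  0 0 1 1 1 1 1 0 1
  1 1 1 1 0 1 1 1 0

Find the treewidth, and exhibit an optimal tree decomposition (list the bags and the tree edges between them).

Every bag has size at most 4, so the width is 4 − 1 = 3 and tw(G) ≤ 3. For the lower bound, the 4 vertices {3, 6, 8, 9} are pairwise adjacent, and any tree decomposition puts a clique entirely inside one bag — forcing width ≥ 3. Combining the bounds, tw(G) = 3.

Treewidth 3.
One such decomposition:
Bags: B1 = {4, 7, 8, 9}  B2 = {2, 4, 7, 9}  B3 = {4, 6, 8, 9}  B4 = {3, 6, 8, 9}  B5 = {1, 4, 6, 9}  B6 = {4, 5, 7, 8}
Tree: B1–B2, B1–B3, B3–B4, B3–B5, B1–B6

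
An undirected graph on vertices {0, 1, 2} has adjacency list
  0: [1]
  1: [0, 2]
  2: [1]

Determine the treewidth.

A width-1 tree decomposition is:
Bags: B1 = {1, 2}  B2 = {0, 1}
Tree: B1–B2
Each bag holds 2 vertices, so the decomposition has width 1, which upper-bounds the treewidth. Any graph with an edge has treewidth ≥ 1, and G has the edge 2–1. Hence tw(G) = 1 exactly.

1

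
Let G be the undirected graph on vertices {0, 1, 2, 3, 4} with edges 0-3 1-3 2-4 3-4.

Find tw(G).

1

A width-1 tree decomposition is:
Bags: B1 = {3, 4}  B2 = {0, 3}  B3 = {2, 4}  B4 = {1, 3}
Tree: B1–B2, B1–B3, B2–B4
Each bag holds 2 vertices, so the decomposition has width 1, which upper-bounds the treewidth. Any graph with an edge has treewidth ≥ 1, and G has the edge 4–3. Hence tw(G) = 1 exactly.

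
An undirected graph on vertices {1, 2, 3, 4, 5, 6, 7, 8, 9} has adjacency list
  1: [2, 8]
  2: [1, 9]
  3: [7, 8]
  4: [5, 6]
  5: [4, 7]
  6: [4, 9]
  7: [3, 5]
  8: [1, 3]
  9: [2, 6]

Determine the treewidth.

2

A width-2 tree decomposition is:
Bags: B1 = {4, 6, 9}  B2 = {2, 4, 9}  B3 = {1, 2, 4}  B4 = {1, 4, 8}  B5 = {3, 4, 8}  B6 = {3, 4, 7}  B7 = {4, 5, 7}
Tree: B1–B2, B2–B3, B3–B4, B4–B5, B5–B6, B6–B7
Each bag holds 3 vertices, so the decomposition has width 2, which upper-bounds the treewidth. The edges 4–6–9–2–1–8–3–7–5–4 form a cycle, so G is not a tree and its treewidth is at least 2. Therefore the treewidth is 2.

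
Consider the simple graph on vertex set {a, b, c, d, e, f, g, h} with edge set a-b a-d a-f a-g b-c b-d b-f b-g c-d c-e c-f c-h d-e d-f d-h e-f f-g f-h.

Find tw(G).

A width-3 tree decomposition is:
Bags: B1 = {b, c, d, f}  B2 = {a, b, d, f}  B3 = {c, d, e, f}  B4 = {c, d, f, h}  B5 = {a, b, f, g}
Tree: B1–B2, B1–B3, B1–B4, B2–B5
The largest bag has 4 vertices, giving width 3; this decomposition certifies tw(G) ≤ 3. For the lower bound, the 4 vertices {c, d, e, f} are pairwise adjacent, and any tree decomposition puts a clique entirely inside one bag — forcing width ≥ 3. Combining the bounds, tw(G) = 3.

3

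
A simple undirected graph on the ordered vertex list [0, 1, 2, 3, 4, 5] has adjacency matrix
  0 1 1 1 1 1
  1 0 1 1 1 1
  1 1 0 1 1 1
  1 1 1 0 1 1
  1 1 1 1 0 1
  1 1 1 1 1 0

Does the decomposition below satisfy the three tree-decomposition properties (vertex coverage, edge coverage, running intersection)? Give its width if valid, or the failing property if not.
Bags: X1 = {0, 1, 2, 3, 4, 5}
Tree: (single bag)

Every vertex of G appears in some bag (union = {0, 1, 2, 3, 4, 5}); every edge is covered by a bag; and for each vertex v the set of bags containing v is connected in the bag tree. The decomposition is therefore valid. The largest bag has 6 vertices, so the width is 5.

Yes; width 5.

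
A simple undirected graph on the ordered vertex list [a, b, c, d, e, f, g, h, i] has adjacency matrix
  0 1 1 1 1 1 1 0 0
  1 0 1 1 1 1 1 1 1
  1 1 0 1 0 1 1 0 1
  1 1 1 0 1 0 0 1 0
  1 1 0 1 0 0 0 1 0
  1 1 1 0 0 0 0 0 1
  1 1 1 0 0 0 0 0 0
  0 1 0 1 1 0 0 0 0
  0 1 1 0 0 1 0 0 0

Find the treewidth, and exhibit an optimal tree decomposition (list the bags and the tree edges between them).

Treewidth 3.
One such decomposition:
Bags: B1 = {a, b, c, g}  B2 = {a, b, c, f}  B3 = {a, b, c, d}  B4 = {a, b, d, e}  B5 = {b, c, f, i}  B6 = {b, d, e, h}
Tree: B1–B2, B2–B3, B3–B4, B2–B5, B4–B6

Every bag has size at most 4, so the width is 4 − 1 = 3 and tw(G) ≤ 3. On the other hand G contains the 4-clique {b, d, e, h}. A clique must lie in a single bag of any decomposition, so no decomposition can have width below 3. Therefore the treewidth is 3.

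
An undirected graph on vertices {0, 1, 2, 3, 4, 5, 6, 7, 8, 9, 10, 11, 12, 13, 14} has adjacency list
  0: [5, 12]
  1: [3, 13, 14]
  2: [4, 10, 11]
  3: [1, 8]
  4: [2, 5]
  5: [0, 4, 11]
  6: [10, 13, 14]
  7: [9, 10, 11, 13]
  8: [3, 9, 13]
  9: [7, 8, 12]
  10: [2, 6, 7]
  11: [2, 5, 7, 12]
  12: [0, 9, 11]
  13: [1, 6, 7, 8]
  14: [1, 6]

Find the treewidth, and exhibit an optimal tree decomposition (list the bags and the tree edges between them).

Every bag has size at most 4, so the width is 4 − 1 = 3 and tw(G) ≤ 3. For the lower bound: the 4 vertex sets {0,4,5}, {12}, {11}, {2,7,9,10} are disjoint, each induces a connected subgraph, and every pair is joined by at least one edge of G. Contracting each set to a single vertex therefore yields K_{4} as a minor, and since treewidth is minor-monotone, tw(G) ≥ tw(K_{4}) = 3. Combining the bounds, tw(G) = 3.

Treewidth 3.
One such decomposition:
Bags: B1 = {0, 4, 5, 12}  B2 = {4, 5, 11, 12}  B3 = {2, 4, 11, 12}  B4 = {2, 9, 11, 12}  B5 = {2, 7, 9, 11}  B6 = {2, 7, 9, 10}  B7 = {7, 8, 9, 10}  B8 = {7, 8, 10, 13}  B9 = {6, 8, 10, 13}  B10 = {3, 6, 8, 13}  B11 = {1, 3, 6, 13}  B12 = {1, 3, 6, 14}
Tree: B1–B2, B2–B3, B3–B4, B4–B5, B5–B6, B6–B7, B7–B8, B8–B9, B9–B10, B10–B11, B11–B12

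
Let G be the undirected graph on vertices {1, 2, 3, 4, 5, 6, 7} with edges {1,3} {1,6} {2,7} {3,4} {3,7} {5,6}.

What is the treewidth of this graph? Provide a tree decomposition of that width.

The largest bag has 2 vertices, giving width 1; this decomposition certifies tw(G) ≤ 1. G has an edge, so its treewidth is at least 1. The upper and lower bounds meet at 1, so that is the treewidth.

Treewidth 1.
Bags: B1 = {1, 6}  B2 = {1, 3}  B3 = {5, 6}  B4 = {3, 4}  B5 = {3, 7}  B6 = {2, 7}
Tree: B1–B2, B1–B3, B2–B4, B2–B5, B5–B6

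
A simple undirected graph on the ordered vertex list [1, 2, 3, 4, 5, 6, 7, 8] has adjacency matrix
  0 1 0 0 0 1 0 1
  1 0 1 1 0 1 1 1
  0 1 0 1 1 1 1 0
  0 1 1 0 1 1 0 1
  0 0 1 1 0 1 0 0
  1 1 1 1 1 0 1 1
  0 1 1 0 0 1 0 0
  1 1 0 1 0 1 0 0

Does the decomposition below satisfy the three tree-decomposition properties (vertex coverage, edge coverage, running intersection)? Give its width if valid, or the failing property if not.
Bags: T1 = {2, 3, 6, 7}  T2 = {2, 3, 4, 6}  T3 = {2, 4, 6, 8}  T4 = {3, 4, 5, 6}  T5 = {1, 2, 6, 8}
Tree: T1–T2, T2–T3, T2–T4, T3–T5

Yes; width 3.

Every vertex of G appears in some bag (union = {1, 2, 3, 4, 5, 6, 7, 8}); every edge is covered by a bag; and for each vertex v the set of bags containing v is connected in the bag tree. The decomposition is therefore valid. The largest bag has 4 vertices, so the width is 3.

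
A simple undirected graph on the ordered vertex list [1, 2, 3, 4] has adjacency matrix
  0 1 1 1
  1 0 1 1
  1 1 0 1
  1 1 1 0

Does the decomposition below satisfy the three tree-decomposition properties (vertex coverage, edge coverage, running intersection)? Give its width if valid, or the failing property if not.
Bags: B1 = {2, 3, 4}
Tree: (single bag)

No — vertex 1 appears in no bag.

A tree decomposition must satisfy three properties: every vertex lies in some bag; for every edge, both endpoints lie together in some bag; and for every vertex, the bags containing it form a connected subtree. Here vertex 1 appears in no bag, so the decomposition is invalid.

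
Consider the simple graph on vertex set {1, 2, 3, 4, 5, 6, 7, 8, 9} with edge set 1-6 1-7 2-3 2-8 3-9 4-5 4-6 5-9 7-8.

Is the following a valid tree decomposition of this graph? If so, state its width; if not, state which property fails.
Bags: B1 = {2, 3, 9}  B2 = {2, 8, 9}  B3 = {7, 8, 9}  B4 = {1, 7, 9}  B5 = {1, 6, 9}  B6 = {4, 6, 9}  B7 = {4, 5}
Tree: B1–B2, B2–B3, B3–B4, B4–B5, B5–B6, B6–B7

No — edge (9,5) lies in no bag.

A tree decomposition must satisfy three properties: every vertex lies in some bag; for every edge, both endpoints lie together in some bag; and for every vertex, the bags containing it form a connected subtree. Here edge (9,5) lies in no bag, so the decomposition is invalid.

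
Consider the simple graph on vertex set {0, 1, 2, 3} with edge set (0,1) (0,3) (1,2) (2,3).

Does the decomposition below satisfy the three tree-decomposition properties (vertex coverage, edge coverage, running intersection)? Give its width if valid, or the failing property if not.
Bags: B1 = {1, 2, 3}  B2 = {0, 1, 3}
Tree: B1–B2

Checking the three conditions: (i) the bags cover all of {0, 1, 2, 3}; (ii) for each edge, some bag contains both endpoints; (iii) the bags containing any fixed vertex form a subtree. All hold, so the decomposition is valid with width 3 − 1 = 2.

Yes; width 2.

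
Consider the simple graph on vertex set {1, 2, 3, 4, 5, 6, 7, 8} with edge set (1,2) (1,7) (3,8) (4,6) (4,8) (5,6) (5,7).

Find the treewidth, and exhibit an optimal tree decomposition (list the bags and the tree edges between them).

Each bag holds 2 vertices, so the decomposition has width 1, which upper-bounds the treewidth. Any graph with an edge has treewidth ≥ 1, and G has the edge 3–8. Combining the bounds, tw(G) = 1.

Treewidth 1.
One such decomposition:
Bags: B1 = {3, 8}  B2 = {4, 8}  B3 = {4, 6}  B4 = {5, 6}  B5 = {5, 7}  B6 = {1, 7}  B7 = {1, 2}
Tree: B1–B2, B2–B3, B3–B4, B4–B5, B5–B6, B6–B7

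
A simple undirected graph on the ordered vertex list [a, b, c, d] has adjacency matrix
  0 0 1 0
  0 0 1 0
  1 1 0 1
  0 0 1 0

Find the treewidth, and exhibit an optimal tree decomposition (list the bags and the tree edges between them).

Treewidth 1.
Bags: B1 = {b, c}  B2 = {a, c}  B3 = {c, d}
Tree: B1–B2, B2–B3

Each bag holds 2 vertices, so the decomposition has width 1, which upper-bounds the treewidth. Since G has at least one edge (e.g. b–c), it is not an edgeless graph, so tw(G) ≥ 1. Combining the bounds, tw(G) = 1.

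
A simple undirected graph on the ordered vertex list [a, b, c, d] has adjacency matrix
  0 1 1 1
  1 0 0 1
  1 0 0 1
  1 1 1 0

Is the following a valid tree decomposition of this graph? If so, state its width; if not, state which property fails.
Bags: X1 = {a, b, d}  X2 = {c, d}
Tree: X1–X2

A tree decomposition must satisfy three properties: every vertex lies in some bag; for every edge, both endpoints lie together in some bag; and for every vertex, the bags containing it form a connected subtree. Here edge (a,c) lies in no bag, so the decomposition is invalid.

No — edge (a,c) lies in no bag.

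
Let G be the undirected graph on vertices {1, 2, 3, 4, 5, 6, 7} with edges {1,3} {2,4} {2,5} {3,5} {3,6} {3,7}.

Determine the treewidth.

1

A width-1 tree decomposition is:
Bags: B1 = {1, 3}  B2 = {3, 5}  B3 = {2, 5}  B4 = {3, 7}  B5 = {2, 4}  B6 = {3, 6}
Tree: B1–B2, B2–B3, B2–B4, B3–B5, B2–B6
Every bag has size at most 2, so the width is 2 − 1 = 1 and tw(G) ≤ 1. Since G has at least one edge (e.g. 3–1), it is not an edgeless graph, so tw(G) ≥ 1. Combining the bounds, tw(G) = 1.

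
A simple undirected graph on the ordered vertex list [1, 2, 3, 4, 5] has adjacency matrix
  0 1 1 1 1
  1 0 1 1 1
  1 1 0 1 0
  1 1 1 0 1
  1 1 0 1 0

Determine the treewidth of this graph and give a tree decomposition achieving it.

Treewidth 3.
One such decomposition:
Bags: B1 = {1, 2, 4, 5}  B2 = {1, 2, 3, 4}
Tree: B1–B2

Each bag holds 4 vertices, so the decomposition has width 3, which upper-bounds the treewidth. For the lower bound, the 4 vertices {1, 2, 3, 4} are pairwise adjacent, and any tree decomposition puts a clique entirely inside one bag — forcing width ≥ 3. Hence tw(G) = 3 exactly.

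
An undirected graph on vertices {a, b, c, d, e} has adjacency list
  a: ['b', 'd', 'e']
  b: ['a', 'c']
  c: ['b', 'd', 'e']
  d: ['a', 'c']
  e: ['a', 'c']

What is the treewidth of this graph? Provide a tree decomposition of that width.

Every bag has size at most 3, so the width is 3 − 1 = 2 and tw(G) ≤ 2. For the lower bound, G contains the cycle b–a–e–c–b, so G is not a forest; only forests have treewidth ≤ 1, hence tw(G) ≥ 2. Hence tw(G) = 2 exactly.

Treewidth 2.
One optimal decomposition is:
Bags: B1 = {a, b, c}  B2 = {a, c, e}  B3 = {a, c, d}
Tree: B1–B2, B2–B3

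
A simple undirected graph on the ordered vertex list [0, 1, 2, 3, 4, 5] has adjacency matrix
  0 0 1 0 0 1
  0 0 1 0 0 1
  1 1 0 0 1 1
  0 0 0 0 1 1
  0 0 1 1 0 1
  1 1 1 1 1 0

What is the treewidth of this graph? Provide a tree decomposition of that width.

Every bag has size at most 3, so the width is 3 − 1 = 2 and tw(G) ≤ 2. Conversely, {0, 2, 5} is a clique of size 3, and the vertices of any clique must share a bag in every tree decomposition; so some bag has ≥ 3 vertices and tw(G) ≥ 2. Therefore the treewidth is 2.

Treewidth 2.
One optimal decomposition is:
Bags: B1 = {0, 2, 5}  B2 = {2, 4, 5}  B3 = {1, 2, 5}  B4 = {3, 4, 5}
Tree: B1–B2, B2–B3, B2–B4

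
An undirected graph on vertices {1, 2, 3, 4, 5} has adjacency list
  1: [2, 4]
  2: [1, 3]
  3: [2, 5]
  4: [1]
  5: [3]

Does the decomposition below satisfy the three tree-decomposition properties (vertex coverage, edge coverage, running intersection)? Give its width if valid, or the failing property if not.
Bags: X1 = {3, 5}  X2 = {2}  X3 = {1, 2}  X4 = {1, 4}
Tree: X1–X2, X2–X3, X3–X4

No — edge (3,2) lies in no bag.

A tree decomposition must satisfy three properties: every vertex lies in some bag; for every edge, both endpoints lie together in some bag; and for every vertex, the bags containing it form a connected subtree. Here edge (3,2) lies in no bag, so the decomposition is invalid.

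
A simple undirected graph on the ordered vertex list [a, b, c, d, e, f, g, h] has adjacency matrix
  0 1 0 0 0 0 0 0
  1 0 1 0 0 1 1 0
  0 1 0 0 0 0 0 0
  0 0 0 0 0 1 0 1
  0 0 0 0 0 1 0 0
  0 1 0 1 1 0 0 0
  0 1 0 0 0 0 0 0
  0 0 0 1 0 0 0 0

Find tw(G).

A width-1 tree decomposition is:
Bags: B1 = {b, f}  B2 = {b, g}  B3 = {b, c}  B4 = {d, f}  B5 = {a, b}  B6 = {e, f}  B7 = {d, h}
Tree: B1–B2, B2–B3, B1–B4, B2–B5, B1–B6, B4–B7
The largest bag has 2 vertices, giving width 1; this decomposition certifies tw(G) ≤ 1. Any graph with an edge has treewidth ≥ 1, and G has the edge f–b. Hence tw(G) = 1 exactly.

1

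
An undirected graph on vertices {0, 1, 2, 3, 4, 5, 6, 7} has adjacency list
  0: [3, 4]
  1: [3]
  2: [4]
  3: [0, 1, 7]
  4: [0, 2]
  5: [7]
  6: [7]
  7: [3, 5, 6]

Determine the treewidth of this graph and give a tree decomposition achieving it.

Each bag holds 2 vertices, so the decomposition has width 1, which upper-bounds the treewidth. Since G has at least one edge (e.g. 7–3), it is not an edgeless graph, so tw(G) ≥ 1. The upper and lower bounds meet at 1, so that is the treewidth.

Treewidth 1.
One such decomposition:
Bags: B1 = {3, 7}  B2 = {0, 3}  B3 = {6, 7}  B4 = {5, 7}  B5 = {0, 4}  B6 = {1, 3}  B7 = {2, 4}
Tree: B1–B2, B1–B3, B1–B4, B2–B5, B1–B6, B5–B7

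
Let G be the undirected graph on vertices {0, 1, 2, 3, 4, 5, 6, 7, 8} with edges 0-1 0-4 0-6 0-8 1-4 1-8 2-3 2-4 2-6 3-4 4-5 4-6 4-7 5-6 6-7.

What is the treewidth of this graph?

2

A width-2 tree decomposition is:
Bags: B1 = {2, 4, 6}  B2 = {2, 3, 4}  B3 = {0, 4, 6}  B4 = {4, 5, 6}  B5 = {0, 1, 4}  B6 = {0, 1, 8}  B7 = {4, 6, 7}
Tree: B1–B2, B1–B3, B3–B4, B3–B5, B5–B6, B1–B7
Each bag holds 3 vertices, so the decomposition has width 2, which upper-bounds the treewidth. On the other hand G contains the 3-clique {0, 1, 8}. A clique must lie in a single bag of any decomposition, so no decomposition can have width below 2. Hence tw(G) = 2 exactly.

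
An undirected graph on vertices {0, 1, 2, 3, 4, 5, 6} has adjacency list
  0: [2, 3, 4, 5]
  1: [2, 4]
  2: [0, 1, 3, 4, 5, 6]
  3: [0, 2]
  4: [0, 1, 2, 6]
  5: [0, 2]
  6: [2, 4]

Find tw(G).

2

A width-2 tree decomposition is:
Bags: B1 = {2, 4, 6}  B2 = {0, 2, 4}  B3 = {0, 2, 3}  B4 = {0, 2, 5}  B5 = {1, 2, 4}
Tree: B1–B2, B2–B3, B2–B4, B2–B5
The largest bag has 3 vertices, giving width 2; this decomposition certifies tw(G) ≤ 2. On the other hand G contains the 3-clique {0, 2, 3}. A clique must lie in a single bag of any decomposition, so no decomposition can have width below 2. The upper and lower bounds meet at 2, so that is the treewidth.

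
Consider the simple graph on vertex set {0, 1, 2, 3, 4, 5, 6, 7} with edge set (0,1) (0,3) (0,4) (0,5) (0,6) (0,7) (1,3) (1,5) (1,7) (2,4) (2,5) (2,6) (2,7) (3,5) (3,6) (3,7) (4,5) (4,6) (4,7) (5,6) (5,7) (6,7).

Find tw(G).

A width-4 tree decomposition is:
Bags: B1 = {0, 3, 5, 6, 7}  B2 = {0, 4, 5, 6, 7}  B3 = {2, 4, 5, 6, 7}  B4 = {0, 1, 3, 5, 7}
Tree: B1–B2, B2–B3, B1–B4
Every bag has size at most 5, so the width is 5 − 1 = 4 and tw(G) ≤ 4. For the lower bound, the 5 vertices {0, 1, 3, 5, 7} are pairwise adjacent, and any tree decomposition puts a clique entirely inside one bag — forcing width ≥ 4. The upper and lower bounds meet at 4, so that is the treewidth.

4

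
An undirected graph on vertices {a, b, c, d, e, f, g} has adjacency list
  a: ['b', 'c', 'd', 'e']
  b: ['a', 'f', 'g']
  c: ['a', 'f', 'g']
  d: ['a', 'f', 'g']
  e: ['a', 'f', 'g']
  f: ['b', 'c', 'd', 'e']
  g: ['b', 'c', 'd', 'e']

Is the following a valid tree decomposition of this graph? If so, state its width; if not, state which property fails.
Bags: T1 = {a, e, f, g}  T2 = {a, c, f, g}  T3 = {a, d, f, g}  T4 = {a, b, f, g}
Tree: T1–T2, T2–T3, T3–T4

Every vertex of G appears in some bag (union = {a, b, c, d, e, f, g}); every edge is covered by a bag; and for each vertex v the set of bags containing v is connected in the bag tree. The decomposition is therefore valid. The largest bag has 4 vertices, so the width is 3.

Yes; width 3.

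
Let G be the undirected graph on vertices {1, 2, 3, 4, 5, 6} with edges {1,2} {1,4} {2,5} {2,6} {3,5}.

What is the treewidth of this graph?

1

A width-1 tree decomposition is:
Bags: B1 = {1, 4}  B2 = {1, 2}  B3 = {2, 5}  B4 = {2, 6}  B5 = {3, 5}
Tree: B1–B2, B2–B3, B3–B4, B3–B5
Every bag has size at most 2, so the width is 2 − 1 = 1 and tw(G) ≤ 1. G has an edge, so its treewidth is at least 1. Therefore the treewidth is 1.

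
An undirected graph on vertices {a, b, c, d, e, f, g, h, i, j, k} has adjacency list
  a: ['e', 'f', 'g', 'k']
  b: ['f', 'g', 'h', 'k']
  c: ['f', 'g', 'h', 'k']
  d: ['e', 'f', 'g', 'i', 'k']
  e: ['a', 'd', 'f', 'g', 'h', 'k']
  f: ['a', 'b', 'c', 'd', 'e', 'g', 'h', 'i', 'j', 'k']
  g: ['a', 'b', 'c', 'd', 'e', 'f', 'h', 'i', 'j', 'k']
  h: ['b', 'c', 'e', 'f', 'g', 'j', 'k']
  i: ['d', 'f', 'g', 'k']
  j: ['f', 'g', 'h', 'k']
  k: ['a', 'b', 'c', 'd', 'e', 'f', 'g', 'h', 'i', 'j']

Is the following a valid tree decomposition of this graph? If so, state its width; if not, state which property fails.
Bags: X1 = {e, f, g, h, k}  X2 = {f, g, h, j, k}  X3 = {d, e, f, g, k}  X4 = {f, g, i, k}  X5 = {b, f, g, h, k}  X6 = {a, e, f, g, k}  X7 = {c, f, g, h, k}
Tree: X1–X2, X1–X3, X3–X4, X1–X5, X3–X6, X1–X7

A tree decomposition must satisfy three properties: every vertex lies in some bag; for every edge, both endpoints lie together in some bag; and for every vertex, the bags containing it form a connected subtree. Here edge (d,i) lies in no bag, so the decomposition is invalid.

No — edge (d,i) lies in no bag.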